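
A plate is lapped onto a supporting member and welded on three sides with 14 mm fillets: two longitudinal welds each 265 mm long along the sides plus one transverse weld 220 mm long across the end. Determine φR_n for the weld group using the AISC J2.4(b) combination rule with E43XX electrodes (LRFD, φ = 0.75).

φR_n ≈ 1490 kN

E43XX → F_EXX = 430 MPa.
t_e = 0.707 × 14 = 9.898 mm.
R_nwl = 0.6 × 430 × 9.898 × 530 × 10⁻³ = 1353 kN (longitudinal, 2 welds).
R_nwt = 0.6 × 430 × 9.898 × 220 × 10⁻³ = 561.8 kN (transverse, base value).
(i) R_nwl + R_nwt = 1915 kN; (ii) 0.85 R_nwl + 1.5 R_nwt = 1993 kN.
R_n = max = 1993 kN [governs: (ii)]; φR_n = 1495 kN.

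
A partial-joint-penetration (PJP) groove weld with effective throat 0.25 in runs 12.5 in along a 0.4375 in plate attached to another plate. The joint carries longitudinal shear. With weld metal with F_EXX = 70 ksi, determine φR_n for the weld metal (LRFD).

Effective throat (given) t_e = 0.25 in.
A_we = 0.25 × 12.5 = 3.125 in².
F_nw = 0.6 F_EXX = 42 ksi.
φR_n = 0.75 × 42 × 3.125 = 98.44 kip.

φR_n ≈ 98.4 kip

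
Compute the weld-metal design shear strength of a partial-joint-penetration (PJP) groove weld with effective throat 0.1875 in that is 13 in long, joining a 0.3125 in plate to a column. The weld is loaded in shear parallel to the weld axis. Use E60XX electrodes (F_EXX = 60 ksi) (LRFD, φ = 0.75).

φR_n ≈ 65.8 kip

Effective throat (given) t_e = 0.1875 in.
A_we = 0.1875 × 13 = 2.438 in².
F_nw = 0.6 F_EXX = 36 ksi.
φR_n = 0.75 × 36 × 2.438 = 65.81 kip.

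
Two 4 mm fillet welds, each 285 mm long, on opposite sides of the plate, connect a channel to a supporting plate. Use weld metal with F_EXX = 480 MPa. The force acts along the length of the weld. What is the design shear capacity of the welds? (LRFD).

Effective throat t_e = 0.707 × 4 = 2.828 mm.
Total length L = 570 mm; A_we = 2.828 × 570 = 1612 mm².
F_nw = 0.6 F_EXX = 0.6 × 480 = 288 MPa.
φR_n = 0.75 × 288 × 1612 × 10⁻³ = 348.2 kN.

φR_n ≈ 348 kN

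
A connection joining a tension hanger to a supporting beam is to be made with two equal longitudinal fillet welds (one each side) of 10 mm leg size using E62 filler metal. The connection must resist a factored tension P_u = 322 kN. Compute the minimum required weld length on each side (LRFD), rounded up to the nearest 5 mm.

E62XX → F_EXX = 620 MPa.
Throat t_e = 0.707 × 10 = 7.07 mm.
φr_n = 0.75 × 0.6 × 620 × 7.07 × 10⁻³ = 1.973 kN/mm.
L_req = P_u / φr_n = 322 / 1.973 = 163.2 mm total.
Per side: 163.2 / 2 = 81.62 mm.
Round up → use L = 85 mm on each side.

L = 85 mm on each side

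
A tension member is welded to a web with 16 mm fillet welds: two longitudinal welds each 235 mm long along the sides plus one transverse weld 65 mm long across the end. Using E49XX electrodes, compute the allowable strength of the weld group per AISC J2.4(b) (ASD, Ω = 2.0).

E49XX → F_EXX = 490 MPa.
t_e = 0.707 × 16 = 11.31 mm.
R_nwl = 0.6 × 490 × 11.31 × 470 × 10⁻³ = 1563 kN (longitudinal, 2 welds).
R_nwt = 0.6 × 490 × 11.31 × 65 × 10⁻³ = 216.2 kN (transverse, base value).
(i) R_nwl + R_nwt = 1779 kN; (ii) 0.85 R_nwl + 1.5 R_nwt = 1653 kN.
R_n = max = 1779 kN [governs: (i)]; R_n/Ω = 889.6 kN.

R_n/Ω ≈ 890 kN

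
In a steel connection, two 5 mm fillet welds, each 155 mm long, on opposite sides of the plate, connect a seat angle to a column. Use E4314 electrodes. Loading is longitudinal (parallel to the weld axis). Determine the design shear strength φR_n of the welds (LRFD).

E43XX → F_EXX = 430 MPa.
Effective throat t_e = 0.707 × 5 = 3.535 mm.
Total length L = 310 mm; A_we = 3.535 × 310 = 1096 mm².
F_nw = 0.6 F_EXX = 0.6 × 430 = 258 MPa.
φR_n = 0.75 × 258 × 1096 × 10⁻³ = 212 kN.

φR_n ≈ 212 kN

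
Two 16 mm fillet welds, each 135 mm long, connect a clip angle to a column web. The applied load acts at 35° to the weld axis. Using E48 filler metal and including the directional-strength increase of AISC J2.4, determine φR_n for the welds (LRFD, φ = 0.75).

φR_n ≈ 803 kN

E48XX → F_EXX = 480 MPa.
t_e = 0.707 × 16 = 11.31 mm; A_we = 11.31 × 270 = 3054 mm².
Directional factor: 1.0 + 0.5 sin^1.5(35°) = 1.217.
F_nw = 0.6 × 480 × 1.217 = 350.6 MPa.
φR_n = 0.75 × 350.6 × 3054 × 10⁻³ = 803 kN.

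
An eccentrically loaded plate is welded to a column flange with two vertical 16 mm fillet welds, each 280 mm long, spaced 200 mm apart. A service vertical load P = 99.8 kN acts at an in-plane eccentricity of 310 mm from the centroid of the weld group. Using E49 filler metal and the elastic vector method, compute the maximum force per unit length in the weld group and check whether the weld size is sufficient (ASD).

E49XX → F_EXX = 490 MPa.
Total weld length L_w = 560 mm. Treat welds as unit-width lines.
Polar moment about centroid: J = 2[d³/12 + d(b/2)²] = 2[280³/12 + 280×100²] = 9259000 mm³.
Direct shear f_v = P/L_w = 99.8×10³ / 560 = 178.2 N/mm (vertical).
Torsion M = P·e = 99.8×10³ × 310 = 30938000 N·mm.
Critical point at (x, y) = (100, 140) from centroid. f_tx = M·y/J = 467.8 N/mm; f_ty = M·x/J = 334.2 N/mm.
Resultant f_max = √[f_tx² + (f_v + f_ty)²] = √[467.8² + (178.2 + 334.2)²] = 693.8 N/mm.
Capacity per unit length: r_n/Ω = (1/2.0) × 0.6 × 490 × (0.707 × 16) = 1663 N/mm.
693.8 ≤ 1663 → adequate.

f_max ≈ 694 N/mm; adequate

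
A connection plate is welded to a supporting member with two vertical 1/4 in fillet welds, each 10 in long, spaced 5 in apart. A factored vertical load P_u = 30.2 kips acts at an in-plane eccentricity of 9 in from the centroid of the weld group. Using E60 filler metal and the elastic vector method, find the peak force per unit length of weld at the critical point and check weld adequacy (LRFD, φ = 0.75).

f_max ≈ 6.04 kip/in; NOT adequate

E60XX → F_EXX = 60 ksi.
Total weld length L_w = 20 in. Treat welds as unit-width lines.
Polar moment about centroid: J = 2[d³/12 + d(b/2)²] = 2[10³/12 + 10×2.5²] = 291.7 in³.
Direct shear f_v = P/L_w = 30.2 / 20 = 1.51 kip/in (vertical).
Torsion M = P·e = 30.2 × 9 = 271.8 kip·in.
Critical point at (x, y) = (2.5, 5) from centroid. f_tx = M·y/J = 4.659 kip/in; f_ty = M·x/J = 2.33 kip/in.
Resultant f_max = √[f_tx² + (f_v + f_ty)²] = √[4.659² + (1.51 + 2.33)²] = 6.038 kip/in.
Capacity per unit length: φr_n = 0.75 × 0.6 × 60 × (0.707 × 0.25) = 4.772 kip/in.
6.038 > 4.772 → NOT adequate.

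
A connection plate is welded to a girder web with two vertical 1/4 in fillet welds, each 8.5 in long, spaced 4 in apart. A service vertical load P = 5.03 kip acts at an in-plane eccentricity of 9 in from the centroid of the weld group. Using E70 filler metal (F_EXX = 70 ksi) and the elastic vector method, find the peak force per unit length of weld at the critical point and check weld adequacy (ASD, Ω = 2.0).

f_max ≈ 1.4 kip/in; adequate

Total weld length L_w = 17 in. Treat welds as unit-width lines.
Polar moment about centroid: J = 2[d³/12 + d(b/2)²] = 2[8.5³/12 + 8.5×2²] = 170.4 in³.
Direct shear f_v = P/L_w = 5.03 / 17 = 0.2959 kip/in (vertical).
Torsion M = P·e = 5.03 × 9 = 45.27 kip·in.
Critical point at (x, y) = (2, 4.25) from centroid. f_tx = M·y/J = 1.129 kip/in; f_ty = M·x/J = 0.5315 kip/in.
Resultant f_max = √[f_tx² + (f_v + f_ty)²] = √[1.129² + (0.2959 + 0.5315)²] = 1.4 kip/in.
Capacity per unit length: r_n/Ω = (1/2.0) × 0.6 × 70 × (0.707 × 0.25) = 3.712 kip/in.
1.4 ≤ 3.712 → adequate.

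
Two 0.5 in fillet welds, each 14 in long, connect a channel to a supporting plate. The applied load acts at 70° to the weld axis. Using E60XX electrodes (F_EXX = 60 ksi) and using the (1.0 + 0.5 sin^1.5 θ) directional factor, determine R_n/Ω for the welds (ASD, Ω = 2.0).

R_n/Ω ≈ 259 kips

t_e = 0.707 × 0.5 = 0.3535 in; A_we = 0.3535 × 28 = 9.898 in².
Directional factor: 1.0 + 0.5 sin^1.5(70°) = 1.455.
F_nw = 0.6 × 60 × 1.455 = 52.4 ksi.
R_n/Ω = (52.4 × 9.898) / 2.0 = 259.3 kips.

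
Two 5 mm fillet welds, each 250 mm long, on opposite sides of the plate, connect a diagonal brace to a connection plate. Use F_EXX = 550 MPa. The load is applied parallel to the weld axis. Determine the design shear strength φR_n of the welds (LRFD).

φR_n ≈ 437 kN

Effective throat t_e = 0.707 × 5 = 3.535 mm.
Total length L = 500 mm; A_we = 3.535 × 500 = 1767 mm².
F_nw = 0.6 F_EXX = 0.6 × 550 = 330 MPa.
φR_n = 0.75 × 330 × 1767 × 10⁻³ = 437.5 kN.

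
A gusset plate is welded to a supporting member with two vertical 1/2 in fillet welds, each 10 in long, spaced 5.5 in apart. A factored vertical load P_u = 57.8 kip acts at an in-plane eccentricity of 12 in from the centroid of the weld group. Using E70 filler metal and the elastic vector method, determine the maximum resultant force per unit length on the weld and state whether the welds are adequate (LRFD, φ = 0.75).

f_max ≈ 14.1 kip/in; NOT adequate

E70XX → F_EXX = 70 ksi.
Total weld length L_w = 20 in. Treat welds as unit-width lines.
Polar moment about centroid: J = 2[d³/12 + d(b/2)²] = 2[10³/12 + 10×2.75²] = 317.9 in³.
Direct shear f_v = P/L_w = 57.8 / 20 = 2.89 kip/in (vertical).
Torsion M = P·e = 57.8 × 12 = 693.6 kip·in.
Critical point at (x, y) = (2.75, 5) from centroid. f_tx = M·y/J = 10.91 kip/in; f_ty = M·x/J = 6 kip/in.
Resultant f_max = √[f_tx² + (f_v + f_ty)²] = √[10.91² + (2.89 + 6)²] = 14.07 kip/in.
Capacity per unit length: φr_n = 0.75 × 0.6 × 70 × (0.707 × 0.5) = 11.14 kip/in.
14.07 > 11.14 → NOT adequate.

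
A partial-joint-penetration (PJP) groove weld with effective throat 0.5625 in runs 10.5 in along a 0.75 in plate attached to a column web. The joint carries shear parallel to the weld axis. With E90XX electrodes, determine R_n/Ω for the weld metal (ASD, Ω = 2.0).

R_n/Ω ≈ 159 kip

E90XX → F_EXX = 90 ksi.
Effective throat (given) t_e = 0.5625 in.
A_we = 0.5625 × 10.5 = 5.906 in².
F_nw = 0.6 F_EXX = 54 ksi.
R_n/Ω = (54 × 5.906) / 2.0 = 159.5 kip.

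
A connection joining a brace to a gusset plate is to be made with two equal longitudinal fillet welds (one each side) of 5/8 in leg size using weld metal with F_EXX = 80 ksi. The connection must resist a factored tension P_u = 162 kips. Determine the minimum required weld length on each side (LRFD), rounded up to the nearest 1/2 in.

Throat t_e = 0.707 × 0.625 = 0.4419 in.
φr_n = 0.75 × 0.6 × 80 × 0.4419 = 15.91 kips/in.
L_req = P_u / φr_n = 162 / 15.91 = 10.18 in total.
Per side: 10.18 / 2 = 5.092 in.
Round up → use L = 5.5 in on each side.

L = 5.5 in on each side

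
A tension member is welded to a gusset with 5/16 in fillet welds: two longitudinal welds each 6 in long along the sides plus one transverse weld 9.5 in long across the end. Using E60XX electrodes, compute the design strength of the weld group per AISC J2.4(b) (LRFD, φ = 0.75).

E60XX → F_EXX = 60 ksi.
t_e = 0.707 × 0.3125 = 0.2209 in.
R_nwl = 0.6 × 60 × 0.2209 × 12 = 95.44 kips (longitudinal, 2 welds).
R_nwt = 0.6 × 60 × 0.2209 × 9.5 = 75.56 kips (transverse, base value).
(i) R_nwl + R_nwt = 171 kips; (ii) 0.85 R_nwl + 1.5 R_nwt = 194.5 kips.
R_n = max = 194.5 kips [governs: (ii)]; φR_n = 145.9 kips.

φR_n ≈ 146 kips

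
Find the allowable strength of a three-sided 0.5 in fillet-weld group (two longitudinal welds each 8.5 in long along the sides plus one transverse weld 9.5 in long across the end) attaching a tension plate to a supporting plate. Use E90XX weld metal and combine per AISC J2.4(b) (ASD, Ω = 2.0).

E90XX → F_EXX = 90 ksi.
t_e = 0.707 × 0.5 = 0.3535 in.
R_nwl = 0.6 × 90 × 0.3535 × 17 = 324.5 kips (longitudinal, 2 welds).
R_nwt = 0.6 × 90 × 0.3535 × 9.5 = 181.3 kips (transverse, base value).
(i) R_nwl + R_nwt = 505.9 kips; (ii) 0.85 R_nwl + 1.5 R_nwt = 547.9 kips.
R_n = max = 547.9 kips [governs: (ii)]; R_n/Ω = 273.9 kips.

R_n/Ω ≈ 274 kips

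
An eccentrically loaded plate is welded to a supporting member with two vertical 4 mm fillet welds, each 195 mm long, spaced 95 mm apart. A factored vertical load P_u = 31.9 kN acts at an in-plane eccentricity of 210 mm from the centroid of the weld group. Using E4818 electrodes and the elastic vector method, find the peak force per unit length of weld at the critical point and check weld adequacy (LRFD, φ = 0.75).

E48XX → F_EXX = 480 MPa.
Total weld length L_w = 390 mm. Treat welds as unit-width lines.
Polar moment about centroid: J = 2[d³/12 + d(b/2)²] = 2[195³/12 + 195×47.5²] = 2116000 mm³.
Direct shear f_v = P/L_w = 31.9×10³ / 390 = 81.79 N/mm (vertical).
Torsion M = P·e = 31.9×10³ × 210 = 6699000 N·mm.
Critical point at (x, y) = (47.5, 97.5) from centroid. f_tx = M·y/J = 308.7 N/mm; f_ty = M·x/J = 150.4 N/mm.
Resultant f_max = √[f_tx² + (f_v + f_ty)²] = √[308.7² + (81.79 + 150.4)²] = 386.3 N/mm.
Capacity per unit length: φr_n = 0.75 × 0.6 × 480 × (0.707 × 4) = 610.8 N/mm.
386.3 ≤ 610.8 → adequate.

f_max ≈ 386 N/mm; adequate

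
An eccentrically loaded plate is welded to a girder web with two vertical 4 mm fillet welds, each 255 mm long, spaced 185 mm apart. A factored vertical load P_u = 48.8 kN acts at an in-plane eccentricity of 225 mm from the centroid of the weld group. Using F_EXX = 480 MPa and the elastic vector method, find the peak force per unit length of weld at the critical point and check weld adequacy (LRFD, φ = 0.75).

Total weld length L_w = 510 mm. Treat welds as unit-width lines.
Polar moment about centroid: J = 2[d³/12 + d(b/2)²] = 2[255³/12 + 255×92.5²] = 7127000 mm³.
Direct shear f_v = P/L_w = 48.8×10³ / 510 = 95.69 N/mm (vertical).
Torsion M = P·e = 48.8×10³ × 225 = 10980000 N·mm.
Critical point at (x, y) = (92.5, 127.5) from centroid. f_tx = M·y/J = 196.4 N/mm; f_ty = M·x/J = 142.5 N/mm.
Resultant f_max = √[f_tx² + (f_v + f_ty)²] = √[196.4² + (95.69 + 142.5)²] = 308.7 N/mm.
Capacity per unit length: φr_n = 0.75 × 0.6 × 480 × (0.707 × 4) = 610.8 N/mm.
308.7 ≤ 610.8 → adequate.

f_max ≈ 309 N/mm; adequate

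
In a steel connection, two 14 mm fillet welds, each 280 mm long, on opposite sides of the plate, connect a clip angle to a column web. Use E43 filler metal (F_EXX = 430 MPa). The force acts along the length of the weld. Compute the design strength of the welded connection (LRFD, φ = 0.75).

φR_n ≈ 1070 kN

Effective throat t_e = 0.707 × 14 = 9.898 mm.
Total length L = 560 mm; A_we = 9.898 × 560 = 5543 mm².
F_nw = 0.6 F_EXX = 0.6 × 430 = 258 MPa.
φR_n = 0.75 × 258 × 5543 × 10⁻³ = 1073 kN.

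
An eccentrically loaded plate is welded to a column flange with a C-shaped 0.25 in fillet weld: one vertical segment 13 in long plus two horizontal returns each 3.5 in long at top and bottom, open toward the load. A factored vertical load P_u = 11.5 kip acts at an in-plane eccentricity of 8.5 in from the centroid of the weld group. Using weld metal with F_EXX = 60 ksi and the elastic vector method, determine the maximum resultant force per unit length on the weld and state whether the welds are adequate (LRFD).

f_max ≈ 1.71 kip/in; adequate

Total weld length L_w = 20 in. Treat welds as unit-width lines.
Centroid: x̄ = 2×3.5×1.75 / 20 = 0.6125 in from the vertical weld.
Polar moment about centroid: J = I_x + I_y = [13³/12 + 2×3.5×6.5²] + [13×0.6125² + 2(3.5³/12 + 3.5×1.137²)] = 499.9 in³.
Direct shear f_v = P/L_w = 11.5 / 20 = 0.575 kip/in (vertical).
Torsion M = P·e = 11.5 × 8.5 = 97.75 kip·in.
Critical point at (x, y) = (2.888, 6.5) from centroid. f_tx = M·y/J = 1.271 kip/in; f_ty = M·x/J = 0.5646 kip/in.
Resultant f_max = √[f_tx² + (f_v + f_ty)²] = √[1.271² + (0.575 + 0.5646)²] = 1.707 kip/in.
Capacity per unit length: φr_n = 0.75 × 0.6 × 60 × (0.707 × 0.25) = 4.772 kip/in.
1.707 ≤ 4.772 → adequate.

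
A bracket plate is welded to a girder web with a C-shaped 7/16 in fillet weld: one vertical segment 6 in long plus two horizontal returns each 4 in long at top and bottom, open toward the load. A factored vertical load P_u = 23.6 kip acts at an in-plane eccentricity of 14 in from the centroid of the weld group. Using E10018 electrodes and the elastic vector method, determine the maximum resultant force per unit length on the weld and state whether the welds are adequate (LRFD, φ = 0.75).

f_max ≈ 13.2 kip/in; adequate

E100XX → F_EXX = 100 ksi.
Total weld length L_w = 14 in. Treat welds as unit-width lines.
Centroid: x̄ = 2×4×2 / 14 = 1.143 in from the vertical weld.
Polar moment about centroid: J = I_x + I_y = [6³/12 + 2×4×3²] + [6×1.143² + 2(4³/12 + 4×0.8571²)] = 114.4 in³.
Direct shear f_v = P/L_w = 23.6 / 14 = 1.686 kip/in (vertical).
Torsion M = P·e = 23.6 × 14 = 330.4 kip·in.
Critical point at (x, y) = (2.857, 3) from centroid. f_tx = M·y/J = 8.666 kip/in; f_ty = M·x/J = 8.253 kip/in.
Resultant f_max = √[f_tx² + (f_v + f_ty)²] = √[8.666² + (1.686 + 8.253)²] = 13.19 kip/in.
Capacity per unit length: φr_n = 0.75 × 0.6 × 100 × (0.707 × 0.4375) = 13.92 kip/in.
13.19 ≤ 13.92 → adequate.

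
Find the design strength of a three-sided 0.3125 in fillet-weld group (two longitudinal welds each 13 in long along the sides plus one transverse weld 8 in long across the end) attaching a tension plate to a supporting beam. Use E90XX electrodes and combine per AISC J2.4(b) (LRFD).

φR_n ≈ 305 kip

E90XX → F_EXX = 90 ksi.
t_e = 0.707 × 0.3125 = 0.2209 in.
R_nwl = 0.6 × 90 × 0.2209 × 26 = 310.2 kip (longitudinal, 2 welds).
R_nwt = 0.6 × 90 × 0.2209 × 8 = 95.44 kip (transverse, base value).
(i) R_nwl + R_nwt = 405.6 kip; (ii) 0.85 R_nwl + 1.5 R_nwt = 406.8 kip.
R_n = max = 406.8 kip [governs: (ii)]; φR_n = 305.1 kip.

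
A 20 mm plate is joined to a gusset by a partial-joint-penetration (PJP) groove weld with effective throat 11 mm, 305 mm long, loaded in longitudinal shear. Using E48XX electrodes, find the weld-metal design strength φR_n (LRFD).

φR_n ≈ 725 kN

E48XX → F_EXX = 480 MPa.
Effective throat (given) t_e = 11 mm.
A_we = 11 × 305 = 3355 mm².
F_nw = 0.6 F_EXX = 288 MPa.
φR_n = 0.75 × 288 × 3355 × 10⁻³ = 724.7 kN.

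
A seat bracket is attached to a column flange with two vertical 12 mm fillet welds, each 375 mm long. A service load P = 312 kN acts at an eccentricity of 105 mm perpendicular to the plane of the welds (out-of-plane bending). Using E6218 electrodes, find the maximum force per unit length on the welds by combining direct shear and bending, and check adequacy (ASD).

f_max ≈ 813 N/mm; adequate

E62XX → F_EXX = 620 MPa.
L_w = 2 × 375 = 750 mm; section modulus (unit throat) S = 2 × L²/6 = 46880 mm².
Direct shear f_v = P/L_w = 312×10³/750 = 416 N/mm.
Moment M = P × e = 312×10³ × 105 = 32760000 N·mm; bending f_b = M/S = 698.9 N/mm.
f_max = √(f_v² + f_b²) = √(416² + 698.9²) = 813.3 N/mm.
r_n/Ω = (1/2.0) × 0.6 × 620 × (0.707 × 12) = 1578 N/mm → adequate.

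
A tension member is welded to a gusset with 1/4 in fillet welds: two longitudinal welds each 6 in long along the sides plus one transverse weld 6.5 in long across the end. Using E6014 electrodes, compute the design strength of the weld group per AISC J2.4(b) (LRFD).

φR_n ≈ 95.2 kip

E60XX → F_EXX = 60 ksi.
t_e = 0.707 × 0.25 = 0.1767 in.
R_nwl = 0.6 × 60 × 0.1767 × 12 = 76.36 kip (longitudinal, 2 welds).
R_nwt = 0.6 × 60 × 0.1767 × 6.5 = 41.36 kip (transverse, base value).
(i) R_nwl + R_nwt = 117.7 kip; (ii) 0.85 R_nwl + 1.5 R_nwt = 126.9 kip.
R_n = max = 126.9 kip [governs: (ii)]; φR_n = 95.21 kip.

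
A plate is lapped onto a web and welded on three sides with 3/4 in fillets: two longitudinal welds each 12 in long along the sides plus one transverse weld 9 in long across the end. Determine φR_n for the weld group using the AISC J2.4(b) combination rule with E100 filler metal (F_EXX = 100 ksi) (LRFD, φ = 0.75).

t_e = 0.707 × 0.75 = 0.5302 in.
R_nwl = 0.6 × 100 × 0.5302 × 24 = 763.6 kips (longitudinal, 2 welds).
R_nwt = 0.6 × 100 × 0.5302 × 9 = 286.3 kips (transverse, base value).
(i) R_nwl + R_nwt = 1050 kips; (ii) 0.85 R_nwl + 1.5 R_nwt = 1079 kips.
R_n = max = 1079 kips [governs: (ii)]; φR_n = 808.9 kips.

φR_n ≈ 809 kips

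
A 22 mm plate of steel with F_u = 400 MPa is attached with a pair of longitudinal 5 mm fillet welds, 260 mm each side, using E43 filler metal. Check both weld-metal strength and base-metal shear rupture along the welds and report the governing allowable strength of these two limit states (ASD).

E43XX → F_EXX = 430 MPa.
t_e = 0.707 × 5 = 3.535 mm; L = 520 mm.
Weld metal: R_n/Ω = (1/2.0) × 0.6 × 430 × 3.535 × 520 × 10⁻³ = 237.1 kN.
Base metal (shear rupture): R_n/Ω = (1/2.0) × 0.6 × 400 × 22 × 520 × 10⁻³ = 1373 kN.
Governing: weld metal.

R_n/Ω ≈ 237 kN (weld metal governs)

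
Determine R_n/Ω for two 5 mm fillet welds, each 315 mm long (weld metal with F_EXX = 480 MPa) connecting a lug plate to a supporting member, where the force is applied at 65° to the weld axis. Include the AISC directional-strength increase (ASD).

t_e = 0.707 × 5 = 3.535 mm; A_we = 3.535 × 630 = 2227 mm².
Directional factor: 1.0 + 0.5 sin^1.5(65°) = 1.431.
F_nw = 0.6 × 480 × 1.431 = 412.2 MPa.
R_n/Ω = (412.2 × 2227) / 2.0 × 10⁻³ = 459 kN.

R_n/Ω ≈ 459 kN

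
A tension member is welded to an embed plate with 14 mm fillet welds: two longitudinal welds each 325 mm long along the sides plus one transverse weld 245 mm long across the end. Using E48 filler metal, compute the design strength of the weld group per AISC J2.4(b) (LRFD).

E48XX → F_EXX = 480 MPa.
t_e = 0.707 × 14 = 9.898 mm.
R_nwl = 0.6 × 480 × 9.898 × 650 × 10⁻³ = 1853 kN (longitudinal, 2 welds).
R_nwt = 0.6 × 480 × 9.898 × 245 × 10⁻³ = 698.4 kN (transverse, base value).
(i) R_nwl + R_nwt = 2551 kN; (ii) 0.85 R_nwl + 1.5 R_nwt = 2623 kN.
R_n = max = 2623 kN [governs: (ii)]; φR_n = 1967 kN.

φR_n ≈ 1970 kN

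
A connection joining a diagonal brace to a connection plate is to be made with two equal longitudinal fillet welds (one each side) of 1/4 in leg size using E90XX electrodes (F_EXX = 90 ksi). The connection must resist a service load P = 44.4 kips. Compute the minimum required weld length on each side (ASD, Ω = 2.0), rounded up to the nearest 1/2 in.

Throat t_e = 0.707 × 0.25 = 0.1767 in.
r_n/Ω = (0.6 × 90 × 0.1767) / 2.0 = 4.772 kip/in.
L_req = P / (r_n/Ω) = 44.4 / 4.772 = 9.304 in total.
Per side: 9.304 / 2 = 4.652 in.
Round up → use L = 5 in on each side.

L = 5 in on each side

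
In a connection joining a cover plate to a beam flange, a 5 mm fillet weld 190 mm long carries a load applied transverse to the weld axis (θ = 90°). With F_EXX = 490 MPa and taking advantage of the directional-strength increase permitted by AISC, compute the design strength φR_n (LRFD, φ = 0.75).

t_e = 0.707 × 5 = 3.535 mm; A_we = 3.535 × 190 = 671.6 mm².
Directional factor: 1.0 + 0.5 sin^1.5(90°) = 1.5.
F_nw = 0.6 × 490 × 1.5 = 441 MPa.
φR_n = 0.75 × 441 × 671.6 × 10⁻³ = 222.1 kN.

φR_n ≈ 222 kN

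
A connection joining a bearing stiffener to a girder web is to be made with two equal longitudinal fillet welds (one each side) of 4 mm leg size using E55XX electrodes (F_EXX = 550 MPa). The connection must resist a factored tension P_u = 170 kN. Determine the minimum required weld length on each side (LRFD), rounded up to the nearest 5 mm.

Throat t_e = 0.707 × 4 = 2.828 mm.
φr_n = 0.75 × 0.6 × 550 × 2.828 × 10⁻³ = 0.6999 kN/mm.
L_req = P_u / φr_n = 170 / 0.6999 = 242.9 mm total.
Per side: 242.9 / 2 = 121.4 mm.
Round up → use L = 125 mm on each side.

L = 125 mm on each side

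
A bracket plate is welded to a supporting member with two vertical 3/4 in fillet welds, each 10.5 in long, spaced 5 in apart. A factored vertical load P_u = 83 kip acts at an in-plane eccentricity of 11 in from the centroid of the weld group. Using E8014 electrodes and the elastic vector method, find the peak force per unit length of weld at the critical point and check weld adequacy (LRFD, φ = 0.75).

f_max ≈ 18.4 kip/in; adequate

E80XX → F_EXX = 80 ksi.
Total weld length L_w = 21 in. Treat welds as unit-width lines.
Polar moment about centroid: J = 2[d³/12 + d(b/2)²] = 2[10.5³/12 + 10.5×2.5²] = 324.2 in³.
Direct shear f_v = P/L_w = 83 / 21 = 3.952 kip/in (vertical).
Torsion M = P·e = 83 × 11 = 913 kip·in.
Critical point at (x, y) = (2.5, 5.25) from centroid. f_tx = M·y/J = 14.79 kip/in; f_ty = M·x/J = 7.041 kip/in.
Resultant f_max = √[f_tx² + (f_v + f_ty)²] = √[14.79² + (3.952 + 7.041)²] = 18.42 kip/in.
Capacity per unit length: φr_n = 0.75 × 0.6 × 80 × (0.707 × 0.75) = 19.09 kip/in.
18.42 ≤ 19.09 → adequate.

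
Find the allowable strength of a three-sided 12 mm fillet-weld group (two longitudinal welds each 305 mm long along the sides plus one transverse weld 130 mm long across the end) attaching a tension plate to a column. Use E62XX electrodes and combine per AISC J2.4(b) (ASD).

R_n/Ω ≈ 1170 kN

E62XX → F_EXX = 620 MPa.
t_e = 0.707 × 12 = 8.484 mm.
R_nwl = 0.6 × 620 × 8.484 × 610 × 10⁻³ = 1925 kN (longitudinal, 2 welds).
R_nwt = 0.6 × 620 × 8.484 × 130 × 10⁻³ = 410.3 kN (transverse, base value).
(i) R_nwl + R_nwt = 2335 kN; (ii) 0.85 R_nwl + 1.5 R_nwt = 2252 kN.
R_n = max = 2335 kN [governs: (i)]; R_n/Ω = 1168 kN.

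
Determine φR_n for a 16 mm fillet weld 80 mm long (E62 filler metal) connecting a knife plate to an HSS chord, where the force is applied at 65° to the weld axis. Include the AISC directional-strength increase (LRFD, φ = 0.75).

E62XX → F_EXX = 620 MPa.
t_e = 0.707 × 16 = 11.31 mm; A_we = 11.31 × 80 = 905 mm².
Directional factor: 1.0 + 0.5 sin^1.5(65°) = 1.431.
F_nw = 0.6 × 620 × 1.431 = 532.5 MPa.
φR_n = 0.75 × 532.5 × 905 × 10⁻³ = 361.4 kN.

φR_n ≈ 361 kN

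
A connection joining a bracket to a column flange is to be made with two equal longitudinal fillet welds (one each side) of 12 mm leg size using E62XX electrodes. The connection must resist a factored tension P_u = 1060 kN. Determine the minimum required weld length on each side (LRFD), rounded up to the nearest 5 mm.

E62XX → F_EXX = 620 MPa.
Throat t_e = 0.707 × 12 = 8.484 mm.
φr_n = 0.75 × 0.6 × 620 × 8.484 × 10⁻³ = 2.367 kN/mm.
L_req = P_u / φr_n = 1060 / 2.367 = 447.8 mm total.
Per side: 447.8 / 2 = 223.9 mm.
Round up → use L = 225 mm on each side.

L = 225 mm on each side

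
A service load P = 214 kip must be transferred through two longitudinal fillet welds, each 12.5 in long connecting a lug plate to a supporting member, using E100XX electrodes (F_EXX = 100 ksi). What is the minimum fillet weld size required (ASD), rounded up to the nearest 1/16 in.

Total weld length L = 25 in.
Required throat t_e = P × Ω / (0.6 F_EXX × L) = 214 × 2.0 / (0.6 × 100 × 25) = 0.2853 in.
Required leg w = t_e / 0.707 = 0.4036 in → use 7/16 in.

w = 7/16 in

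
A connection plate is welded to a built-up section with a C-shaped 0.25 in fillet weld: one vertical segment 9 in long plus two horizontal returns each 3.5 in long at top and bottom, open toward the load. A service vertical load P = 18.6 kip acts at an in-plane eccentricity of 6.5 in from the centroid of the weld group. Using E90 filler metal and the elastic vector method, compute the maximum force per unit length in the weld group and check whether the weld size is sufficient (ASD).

E90XX → F_EXX = 90 ksi.
Total weld length L_w = 16 in. Treat welds as unit-width lines.
Centroid: x̄ = 2×3.5×1.75 / 16 = 0.7656 in from the vertical weld.
Polar moment about centroid: J = I_x + I_y = [9³/12 + 2×3.5×4.5²] + [9×0.7656² + 2(3.5³/12 + 3.5×0.9844²)] = 221.7 in³.
Direct shear f_v = P/L_w = 18.6 / 16 = 1.163 kip/in (vertical).
Torsion M = P·e = 18.6 × 6.5 = 120.9 kip·in.
Critical point at (x, y) = (2.734, 4.5) from centroid. f_tx = M·y/J = 2.454 kip/in; f_ty = M·x/J = 1.491 kip/in.
Resultant f_max = √[f_tx² + (f_v + f_ty)²] = √[2.454² + (1.163 + 1.491)²] = 3.614 kip/in.
Capacity per unit length: r_n/Ω = (1/2.0) × 0.6 × 90 × (0.707 × 0.25) = 4.772 kip/in.
3.614 ≤ 4.772 → adequate.

f_max ≈ 3.61 kip/in; adequate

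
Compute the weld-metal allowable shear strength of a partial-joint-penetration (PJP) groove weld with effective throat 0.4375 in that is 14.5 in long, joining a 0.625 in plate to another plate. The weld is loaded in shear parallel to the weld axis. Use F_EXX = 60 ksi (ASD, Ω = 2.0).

Effective throat (given) t_e = 0.4375 in.
A_we = 0.4375 × 14.5 = 6.344 in².
F_nw = 0.6 F_EXX = 36 ksi.
R_n/Ω = (36 × 6.344) / 2.0 = 114.2 kips.

R_n/Ω ≈ 114 kips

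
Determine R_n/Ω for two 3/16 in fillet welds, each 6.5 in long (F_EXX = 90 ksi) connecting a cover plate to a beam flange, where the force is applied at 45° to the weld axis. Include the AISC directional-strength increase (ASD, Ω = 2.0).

t_e = 0.707 × 0.1875 = 0.1326 in; A_we = 0.1326 × 13 = 1.723 in².
Directional factor: 1.0 + 0.5 sin^1.5(45°) = 1.297.
F_nw = 0.6 × 90 × 1.297 = 70.05 ksi.
R_n/Ω = (70.05 × 1.723) / 2.0 = 60.36 kip.

R_n/Ω ≈ 60.4 kip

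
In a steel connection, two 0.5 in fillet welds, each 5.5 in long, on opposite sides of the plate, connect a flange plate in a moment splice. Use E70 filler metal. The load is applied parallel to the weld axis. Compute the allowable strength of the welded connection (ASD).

R_n/Ω ≈ 81.7 kips

E70XX → F_EXX = 70 ksi.
Effective throat t_e = 0.707 × 0.5 = 0.3535 in.
Total length L = 11 in; A_we = 0.3535 × 11 = 3.888 in².
F_nw = 0.6 F_EXX = 0.6 × 70 = 42 ksi.
R_n = 42 × 3.888 = 163.3 kips; R_n/Ω = 163.3/2.0 = 81.66 kips.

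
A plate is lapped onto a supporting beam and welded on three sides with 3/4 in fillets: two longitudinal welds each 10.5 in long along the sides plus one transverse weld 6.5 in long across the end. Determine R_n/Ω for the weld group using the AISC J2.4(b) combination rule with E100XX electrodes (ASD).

R_n/Ω ≈ 439 kips

E100XX → F_EXX = 100 ksi.
t_e = 0.707 × 0.75 = 0.5302 in.
R_nwl = 0.6 × 100 × 0.5302 × 21 = 668.1 kips (longitudinal, 2 welds).
R_nwt = 0.6 × 100 × 0.5302 × 6.5 = 206.8 kips (transverse, base value).
(i) R_nwl + R_nwt = 874.9 kips; (ii) 0.85 R_nwl + 1.5 R_nwt = 878.1 kips.
R_n = max = 878.1 kips [governs: (ii)]; R_n/Ω = 439 kips.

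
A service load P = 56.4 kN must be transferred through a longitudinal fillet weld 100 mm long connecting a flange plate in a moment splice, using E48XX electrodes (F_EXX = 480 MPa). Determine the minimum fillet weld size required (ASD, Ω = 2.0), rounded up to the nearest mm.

Total weld length L = 100 mm.
Required throat t_e = P × Ω / (0.6 F_EXX × L) = 56.4 × 2.0 / (0.6 × 480 × 100 × 10⁻³) = 3.917 mm.
Required leg w = t_e / 0.707 = 5.54 mm → use 6 mm.

w = 6 mm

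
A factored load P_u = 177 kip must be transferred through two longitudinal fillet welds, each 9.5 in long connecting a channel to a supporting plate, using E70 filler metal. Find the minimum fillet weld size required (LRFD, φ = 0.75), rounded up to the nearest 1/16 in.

E70XX → F_EXX = 70 ksi.
Total weld length L = 19 in.
Required throat t_e = P_u / (φ × 0.6 F_EXX × L) = 177 / (0.75 × 0.6 × 70 × 19) = 0.2957 in.
Required leg w = t_e / 0.707 = 0.4183 in → use 7/16 in.

w = 7/16 in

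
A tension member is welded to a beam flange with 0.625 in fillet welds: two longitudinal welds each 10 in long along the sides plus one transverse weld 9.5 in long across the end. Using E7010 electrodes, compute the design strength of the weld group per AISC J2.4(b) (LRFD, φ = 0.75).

φR_n ≈ 435 kips

E70XX → F_EXX = 70 ksi.
t_e = 0.707 × 0.625 = 0.4419 in.
R_nwl = 0.6 × 70 × 0.4419 × 20 = 371.2 kips (longitudinal, 2 welds).
R_nwt = 0.6 × 70 × 0.4419 × 9.5 = 176.3 kips (transverse, base value).
(i) R_nwl + R_nwt = 547.5 kips; (ii) 0.85 R_nwl + 1.5 R_nwt = 580 kips.
R_n = max = 580 kips [governs: (ii)]; φR_n = 435 kips.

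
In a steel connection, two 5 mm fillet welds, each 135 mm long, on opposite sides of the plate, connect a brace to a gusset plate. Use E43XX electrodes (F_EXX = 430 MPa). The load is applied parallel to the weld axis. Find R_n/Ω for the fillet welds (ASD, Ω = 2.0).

Effective throat t_e = 0.707 × 5 = 3.535 mm.
Total length L = 270 mm; A_we = 3.535 × 270 = 954.4 mm².
F_nw = 0.6 F_EXX = 0.6 × 430 = 258 MPa.
R_n = 258 × 954.4 × 10⁻³ = 246.2 kN; R_n/Ω = 246.2/2.0 = 123.1 kN.

R_n/Ω ≈ 123 kN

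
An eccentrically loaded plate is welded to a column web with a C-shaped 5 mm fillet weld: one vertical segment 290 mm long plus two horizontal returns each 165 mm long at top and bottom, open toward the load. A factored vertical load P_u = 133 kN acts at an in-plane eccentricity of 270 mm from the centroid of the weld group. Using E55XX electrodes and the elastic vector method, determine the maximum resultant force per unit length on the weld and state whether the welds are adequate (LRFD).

E55XX → F_EXX = 550 MPa.
Total weld length L_w = 620 mm. Treat welds as unit-width lines.
Centroid: x̄ = 2×165×82.5 / 620 = 43.91 mm from the vertical weld.
Polar moment about centroid: J = I_x + I_y = [290³/12 + 2×165×145²] + [290×43.91² + 2(165³/12 + 165×38.59²)] = 10770000 mm³.
Direct shear f_v = P/L_w = 133×10³ / 620 = 214.5 N/mm (vertical).
Torsion M = P·e = 133×10³ × 270 = 35910000 N·mm.
Critical point at (x, y) = (121.1, 145) from centroid. f_tx = M·y/J = 483.5 N/mm; f_ty = M·x/J = 403.7 N/mm.
Resultant f_max = √[f_tx² + (f_v + f_ty)²] = √[483.5² + (214.5 + 403.7)²] = 784.9 N/mm.
Capacity per unit length: φr_n = 0.75 × 0.6 × 550 × (0.707 × 5) = 874.9 N/mm.
784.9 ≤ 874.9 → adequate.

f_max ≈ 785 N/mm; adequate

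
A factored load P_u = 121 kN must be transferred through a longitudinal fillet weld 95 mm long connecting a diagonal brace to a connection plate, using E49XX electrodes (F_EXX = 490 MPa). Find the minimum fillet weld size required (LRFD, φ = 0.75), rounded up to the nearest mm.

Total weld length L = 95 mm.
Required throat t_e = P_u / (φ × 0.6 F_EXX × L) = 121 / (0.75 × 0.6 × 490 × 95 × 10⁻³) = 5.776 mm.
Required leg w = t_e / 0.707 = 8.17 mm → use 9 mm.

w = 9 mm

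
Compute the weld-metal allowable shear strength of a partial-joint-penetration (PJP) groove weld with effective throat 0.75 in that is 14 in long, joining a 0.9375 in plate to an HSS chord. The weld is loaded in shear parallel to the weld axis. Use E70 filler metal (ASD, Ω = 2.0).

E70XX → F_EXX = 70 ksi.
Effective throat (given) t_e = 0.75 in.
A_we = 0.75 × 14 = 10.5 in².
F_nw = 0.6 F_EXX = 42 ksi.
R_n/Ω = (42 × 10.5) / 2.0 = 220.5 kip.

R_n/Ω ≈ 220 kip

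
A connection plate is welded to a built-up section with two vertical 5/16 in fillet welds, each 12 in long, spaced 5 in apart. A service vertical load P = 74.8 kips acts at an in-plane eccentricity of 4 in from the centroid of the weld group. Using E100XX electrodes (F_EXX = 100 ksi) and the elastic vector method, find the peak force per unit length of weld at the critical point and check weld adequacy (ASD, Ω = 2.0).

f_max ≈ 6.33 kip/in; adequate

Total weld length L_w = 24 in. Treat welds as unit-width lines.
Polar moment about centroid: J = 2[d³/12 + d(b/2)²] = 2[12³/12 + 12×2.5²] = 438 in³.
Direct shear f_v = P/L_w = 74.8 / 24 = 3.117 kip/in (vertical).
Torsion M = P·e = 74.8 × 4 = 299.2 kip·in.
Critical point at (x, y) = (2.5, 6) from centroid. f_tx = M·y/J = 4.099 kip/in; f_ty = M·x/J = 1.708 kip/in.
Resultant f_max = √[f_tx² + (f_v + f_ty)²] = √[4.099² + (3.117 + 1.708)²] = 6.33 kip/in.
Capacity per unit length: r_n/Ω = (1/2.0) × 0.6 × 100 × (0.707 × 0.3125) = 6.628 kip/in.
6.33 ≤ 6.628 → adequate.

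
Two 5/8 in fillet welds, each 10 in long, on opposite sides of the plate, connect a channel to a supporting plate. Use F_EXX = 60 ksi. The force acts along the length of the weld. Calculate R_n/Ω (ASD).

R_n/Ω ≈ 159 kip

Effective throat t_e = 0.707 × 0.625 = 0.4419 in.
Total length L = 20 in; A_we = 0.4419 × 20 = 8.837 in².
F_nw = 0.6 F_EXX = 0.6 × 60 = 36 ksi.
R_n = 36 × 8.837 = 318.1 kip; R_n/Ω = 318.1/2.0 = 159.1 kip.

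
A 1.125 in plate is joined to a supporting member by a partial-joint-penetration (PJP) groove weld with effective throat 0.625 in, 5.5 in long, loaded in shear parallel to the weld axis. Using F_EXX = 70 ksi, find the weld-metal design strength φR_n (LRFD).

φR_n ≈ 108 kip

Effective throat (given) t_e = 0.625 in.
A_we = 0.625 × 5.5 = 3.438 in².
F_nw = 0.6 F_EXX = 42 ksi.
φR_n = 0.75 × 42 × 3.438 = 108.3 kip.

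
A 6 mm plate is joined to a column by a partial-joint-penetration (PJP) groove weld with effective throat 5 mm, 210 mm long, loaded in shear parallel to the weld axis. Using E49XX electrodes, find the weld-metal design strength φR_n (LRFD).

φR_n ≈ 232 kN

E49XX → F_EXX = 490 MPa.
Effective throat (given) t_e = 5 mm.
A_we = 5 × 210 = 1050 mm².
F_nw = 0.6 F_EXX = 294 MPa.
φR_n = 0.75 × 294 × 1050 × 10⁻³ = 231.5 kN.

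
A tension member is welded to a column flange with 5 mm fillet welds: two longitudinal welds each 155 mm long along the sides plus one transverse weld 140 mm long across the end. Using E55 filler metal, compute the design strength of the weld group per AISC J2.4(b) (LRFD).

φR_n ≈ 414 kN

E55XX → F_EXX = 550 MPa.
t_e = 0.707 × 5 = 3.535 mm.
R_nwl = 0.6 × 550 × 3.535 × 310 × 10⁻³ = 361.6 kN (longitudinal, 2 welds).
R_nwt = 0.6 × 550 × 3.535 × 140 × 10⁻³ = 163.3 kN (transverse, base value).
(i) R_nwl + R_nwt = 524.9 kN; (ii) 0.85 R_nwl + 1.5 R_nwt = 552.4 kN.
R_n = max = 552.4 kN [governs: (ii)]; φR_n = 414.3 kN.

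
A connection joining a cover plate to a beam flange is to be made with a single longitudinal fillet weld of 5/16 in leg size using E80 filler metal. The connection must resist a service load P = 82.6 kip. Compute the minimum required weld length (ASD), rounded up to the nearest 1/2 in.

L = 16 in

E80XX → F_EXX = 80 ksi.
Throat t_e = 0.707 × 0.3125 = 0.2209 in.
r_n/Ω = (0.6 × 80 × 0.2209) / 2.0 = 5.302 kip/in.
L_req = P / (r_n/Ω) = 82.6 / 5.302 = 15.58 in total.
Round up → use L = 16 in.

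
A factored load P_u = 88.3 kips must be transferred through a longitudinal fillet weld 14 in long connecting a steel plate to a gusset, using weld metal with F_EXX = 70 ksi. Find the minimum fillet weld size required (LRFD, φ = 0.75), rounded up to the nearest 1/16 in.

w = 5/16 in

Total weld length L = 14 in.
Required throat t_e = P_u / (φ × 0.6 F_EXX × L) = 88.3 / (0.75 × 0.6 × 70 × 14) = 0.2002 in.
Required leg w = t_e / 0.707 = 0.2832 in → use 5/16 in.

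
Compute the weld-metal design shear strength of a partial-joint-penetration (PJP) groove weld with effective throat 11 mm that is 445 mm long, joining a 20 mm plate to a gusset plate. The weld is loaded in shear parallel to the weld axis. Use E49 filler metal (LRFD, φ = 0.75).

φR_n ≈ 1080 kN

E49XX → F_EXX = 490 MPa.
Effective throat (given) t_e = 11 mm.
A_we = 11 × 445 = 4895 mm².
F_nw = 0.6 F_EXX = 294 MPa.
φR_n = 0.75 × 294 × 4895 × 10⁻³ = 1079 kN.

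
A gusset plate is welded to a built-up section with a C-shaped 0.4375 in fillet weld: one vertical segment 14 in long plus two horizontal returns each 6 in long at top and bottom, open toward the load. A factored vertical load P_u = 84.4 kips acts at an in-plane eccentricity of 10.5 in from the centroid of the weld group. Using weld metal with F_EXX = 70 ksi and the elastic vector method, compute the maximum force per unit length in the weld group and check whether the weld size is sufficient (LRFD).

Total weld length L_w = 26 in. Treat welds as unit-width lines.
Centroid: x̄ = 2×6×3 / 26 = 1.385 in from the vertical weld.
Polar moment about centroid: J = I_x + I_y = [14³/12 + 2×6×7²] + [14×1.385² + 2(6³/12 + 6×1.615²)] = 910.8 in³.
Direct shear f_v = P/L_w = 84.4 / 26 = 3.246 kip/in (vertical).
Torsion M = P·e = 84.4 × 10.5 = 886.2 kip·in.
Critical point at (x, y) = (4.615, 7) from centroid. f_tx = M·y/J = 6.811 kip/in; f_ty = M·x/J = 4.491 kip/in.
Resultant f_max = √[f_tx² + (f_v + f_ty)²] = √[6.811² + (3.246 + 4.491)²] = 10.31 kip/in.
Capacity per unit length: φr_n = 0.75 × 0.6 × 70 × (0.707 × 0.4375) = 9.743 kip/in.
10.31 > 9.743 → NOT adequate.

f_max ≈ 10.3 kip/in; NOT adequate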